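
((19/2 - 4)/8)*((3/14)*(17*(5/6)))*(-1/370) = -187/33152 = -0.01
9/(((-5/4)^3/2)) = -1152/125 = -9.22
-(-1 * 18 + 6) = 12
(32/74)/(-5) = -0.09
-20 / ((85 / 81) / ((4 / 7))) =-10.89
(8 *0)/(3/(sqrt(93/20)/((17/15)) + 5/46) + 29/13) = 0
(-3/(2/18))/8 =-27/8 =-3.38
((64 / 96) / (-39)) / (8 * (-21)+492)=-1 / 18954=-0.00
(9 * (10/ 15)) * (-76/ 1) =-456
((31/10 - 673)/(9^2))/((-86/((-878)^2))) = 430345993/5805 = 74133.68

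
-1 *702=-702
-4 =-4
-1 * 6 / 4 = -3 / 2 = -1.50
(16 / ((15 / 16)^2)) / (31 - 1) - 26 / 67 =49466 / 226125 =0.22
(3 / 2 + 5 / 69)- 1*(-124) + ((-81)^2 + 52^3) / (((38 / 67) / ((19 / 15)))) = 328803.01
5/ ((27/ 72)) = 40/ 3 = 13.33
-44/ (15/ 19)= -836/ 15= -55.73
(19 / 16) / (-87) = -19 / 1392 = -0.01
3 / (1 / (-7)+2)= 21 / 13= 1.62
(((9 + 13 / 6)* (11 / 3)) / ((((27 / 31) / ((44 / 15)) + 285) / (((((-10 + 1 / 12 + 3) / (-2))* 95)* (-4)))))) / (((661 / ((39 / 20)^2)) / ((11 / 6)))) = -736771723831 / 370403776800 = -1.99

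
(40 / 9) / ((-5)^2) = 8 / 45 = 0.18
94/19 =4.95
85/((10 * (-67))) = -17/134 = -0.13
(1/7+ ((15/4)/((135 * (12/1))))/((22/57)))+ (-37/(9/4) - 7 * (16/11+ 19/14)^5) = -23133764541785/18560805648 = -1246.38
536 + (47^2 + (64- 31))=2778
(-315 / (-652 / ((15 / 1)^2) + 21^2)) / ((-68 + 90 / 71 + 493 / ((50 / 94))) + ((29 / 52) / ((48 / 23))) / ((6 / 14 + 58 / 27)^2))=-8274684108600000 / 9898956953319154673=-0.00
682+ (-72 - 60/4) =595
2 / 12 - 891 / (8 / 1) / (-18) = 305 / 48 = 6.35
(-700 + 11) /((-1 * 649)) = 689 /649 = 1.06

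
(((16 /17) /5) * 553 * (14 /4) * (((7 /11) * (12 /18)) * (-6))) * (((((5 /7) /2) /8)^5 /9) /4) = -49375 /10809114624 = -0.00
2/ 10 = 0.20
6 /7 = 0.86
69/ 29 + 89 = 2650/ 29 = 91.38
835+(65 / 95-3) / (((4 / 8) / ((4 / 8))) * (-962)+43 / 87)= 835.00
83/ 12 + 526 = 6395/ 12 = 532.92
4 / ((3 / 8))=32 / 3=10.67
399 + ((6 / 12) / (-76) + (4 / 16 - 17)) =58101 / 152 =382.24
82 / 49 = 1.67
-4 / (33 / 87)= -116 / 11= -10.55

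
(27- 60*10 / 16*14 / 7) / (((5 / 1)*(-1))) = 48 / 5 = 9.60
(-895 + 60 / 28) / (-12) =3125 / 42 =74.40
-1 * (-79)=79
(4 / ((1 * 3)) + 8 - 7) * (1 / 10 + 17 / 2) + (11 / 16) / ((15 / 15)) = 4981 / 240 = 20.75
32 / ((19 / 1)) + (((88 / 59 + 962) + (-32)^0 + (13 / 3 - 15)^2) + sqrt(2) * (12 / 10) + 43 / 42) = 6 * sqrt(2) / 5 + 152683723 / 141246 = 1082.67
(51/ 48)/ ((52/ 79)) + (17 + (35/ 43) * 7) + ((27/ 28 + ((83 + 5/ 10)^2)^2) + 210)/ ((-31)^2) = 12179971865287/ 240665152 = 50609.62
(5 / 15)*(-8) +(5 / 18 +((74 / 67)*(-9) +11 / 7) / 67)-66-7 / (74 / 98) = -1627843033 / 20927718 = -77.78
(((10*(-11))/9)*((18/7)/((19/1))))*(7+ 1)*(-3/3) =1760/133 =13.23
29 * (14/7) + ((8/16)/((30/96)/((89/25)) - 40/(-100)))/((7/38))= 1545318/24311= 63.56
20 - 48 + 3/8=-221/8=-27.62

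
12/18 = 2/3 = 0.67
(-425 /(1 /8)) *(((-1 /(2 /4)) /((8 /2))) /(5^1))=340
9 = 9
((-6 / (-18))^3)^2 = 0.00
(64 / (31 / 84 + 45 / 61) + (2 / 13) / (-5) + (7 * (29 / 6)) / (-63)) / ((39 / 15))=1139753057 / 51753546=22.02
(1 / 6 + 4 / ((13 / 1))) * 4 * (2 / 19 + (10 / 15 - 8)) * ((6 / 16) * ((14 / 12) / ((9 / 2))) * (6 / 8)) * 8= -53354 / 6669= -8.00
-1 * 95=-95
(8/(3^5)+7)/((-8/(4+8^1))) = -1709/162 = -10.55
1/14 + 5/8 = 39/56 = 0.70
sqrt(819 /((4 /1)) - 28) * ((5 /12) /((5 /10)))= 5 * sqrt(707) /12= 11.08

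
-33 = -33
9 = 9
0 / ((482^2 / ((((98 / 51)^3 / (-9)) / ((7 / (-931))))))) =0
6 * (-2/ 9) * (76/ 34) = -152/ 51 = -2.98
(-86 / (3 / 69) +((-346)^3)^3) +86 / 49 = -3482418563042216540173380 / 49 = -71069766592698296738232.25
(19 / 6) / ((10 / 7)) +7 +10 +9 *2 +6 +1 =2653 / 60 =44.22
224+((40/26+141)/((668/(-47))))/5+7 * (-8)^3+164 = -138857411/43420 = -3198.01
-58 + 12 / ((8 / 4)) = -52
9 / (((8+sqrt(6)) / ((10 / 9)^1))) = 40 / 29 - 5* sqrt(6) / 29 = 0.96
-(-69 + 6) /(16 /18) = 567 /8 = 70.88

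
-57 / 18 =-19 / 6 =-3.17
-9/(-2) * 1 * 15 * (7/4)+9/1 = 1017/8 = 127.12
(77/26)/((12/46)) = 1771/156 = 11.35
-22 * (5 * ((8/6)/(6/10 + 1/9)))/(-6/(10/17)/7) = 9625/68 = 141.54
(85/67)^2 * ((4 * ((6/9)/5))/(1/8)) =92480/13467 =6.87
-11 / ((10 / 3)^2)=-99 / 100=-0.99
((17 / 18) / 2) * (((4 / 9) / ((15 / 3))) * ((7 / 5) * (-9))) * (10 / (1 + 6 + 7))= -17 / 45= -0.38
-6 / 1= -6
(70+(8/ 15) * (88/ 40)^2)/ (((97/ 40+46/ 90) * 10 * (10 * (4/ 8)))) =0.49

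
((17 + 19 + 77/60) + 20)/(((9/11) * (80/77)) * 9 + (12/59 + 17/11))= 171757201/28182900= 6.09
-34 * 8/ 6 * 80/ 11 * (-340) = 3699200/ 33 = 112096.97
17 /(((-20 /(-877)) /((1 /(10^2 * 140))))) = 14909 /280000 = 0.05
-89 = -89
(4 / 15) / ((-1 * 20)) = -1 / 75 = -0.01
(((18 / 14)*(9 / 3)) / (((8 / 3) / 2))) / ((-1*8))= -81 / 224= -0.36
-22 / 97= -0.23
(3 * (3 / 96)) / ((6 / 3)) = 3 / 64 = 0.05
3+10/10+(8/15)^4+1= 257221/50625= 5.08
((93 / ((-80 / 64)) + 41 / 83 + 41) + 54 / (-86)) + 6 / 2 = -544878 / 17845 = -30.53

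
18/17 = 1.06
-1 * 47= -47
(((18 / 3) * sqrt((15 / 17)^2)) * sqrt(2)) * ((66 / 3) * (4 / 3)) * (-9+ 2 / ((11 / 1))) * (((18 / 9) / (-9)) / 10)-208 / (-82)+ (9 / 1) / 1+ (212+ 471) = 1552 * sqrt(2) / 51+ 28476 / 41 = 737.57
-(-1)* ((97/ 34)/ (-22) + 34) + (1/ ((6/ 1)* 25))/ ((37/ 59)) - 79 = -93653609/ 2075700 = -45.12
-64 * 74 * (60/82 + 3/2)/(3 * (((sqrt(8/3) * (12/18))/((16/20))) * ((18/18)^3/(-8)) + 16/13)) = -25959038976/8895319-1464702720 * sqrt(6)/8895319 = -3321.61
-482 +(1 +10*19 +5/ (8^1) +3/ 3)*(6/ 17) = -28153/ 68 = -414.01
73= 73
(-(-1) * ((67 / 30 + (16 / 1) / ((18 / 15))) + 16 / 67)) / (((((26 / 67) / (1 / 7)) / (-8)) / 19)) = -1207222 / 1365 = -884.41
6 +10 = 16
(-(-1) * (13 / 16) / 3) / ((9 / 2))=13 / 216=0.06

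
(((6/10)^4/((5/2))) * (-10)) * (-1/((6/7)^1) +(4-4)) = 0.60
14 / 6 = 7 / 3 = 2.33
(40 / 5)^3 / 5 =512 / 5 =102.40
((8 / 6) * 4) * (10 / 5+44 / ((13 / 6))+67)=6192 / 13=476.31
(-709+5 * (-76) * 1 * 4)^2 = 4968441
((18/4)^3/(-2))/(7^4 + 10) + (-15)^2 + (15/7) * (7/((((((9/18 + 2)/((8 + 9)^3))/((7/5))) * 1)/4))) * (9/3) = 95563433907/192880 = 495455.38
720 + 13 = 733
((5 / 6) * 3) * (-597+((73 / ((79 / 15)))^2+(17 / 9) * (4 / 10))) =-56748073 / 56169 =-1010.31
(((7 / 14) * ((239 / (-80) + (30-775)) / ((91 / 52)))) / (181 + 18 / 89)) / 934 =-5325671 / 4217533040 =-0.00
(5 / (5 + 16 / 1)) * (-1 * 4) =-20 / 21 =-0.95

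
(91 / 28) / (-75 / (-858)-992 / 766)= -2.69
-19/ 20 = -0.95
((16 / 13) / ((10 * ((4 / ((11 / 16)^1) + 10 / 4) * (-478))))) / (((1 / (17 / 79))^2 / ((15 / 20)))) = -6358 / 5914190035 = -0.00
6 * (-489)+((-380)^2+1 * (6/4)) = 282935/2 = 141467.50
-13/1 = -13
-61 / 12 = -5.08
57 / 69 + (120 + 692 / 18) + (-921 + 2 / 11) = -1734044 / 2277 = -761.55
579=579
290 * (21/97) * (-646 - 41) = -4183830/97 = -43132.27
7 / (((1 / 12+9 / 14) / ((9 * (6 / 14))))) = 37.18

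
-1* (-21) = 21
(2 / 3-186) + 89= -289 / 3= -96.33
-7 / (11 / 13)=-91 / 11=-8.27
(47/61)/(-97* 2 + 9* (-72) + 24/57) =-0.00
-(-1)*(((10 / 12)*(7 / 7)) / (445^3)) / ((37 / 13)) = 13 / 3912577950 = 0.00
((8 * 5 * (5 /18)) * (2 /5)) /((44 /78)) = 260 /33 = 7.88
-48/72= -2/3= -0.67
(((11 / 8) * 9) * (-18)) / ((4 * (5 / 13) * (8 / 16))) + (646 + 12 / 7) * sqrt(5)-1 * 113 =1045.76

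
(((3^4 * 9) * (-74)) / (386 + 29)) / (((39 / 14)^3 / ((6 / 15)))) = -10965024 / 4558775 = -2.41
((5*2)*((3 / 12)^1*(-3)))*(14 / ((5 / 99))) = -2079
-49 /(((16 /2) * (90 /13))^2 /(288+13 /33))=-78810277 /17107200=-4.61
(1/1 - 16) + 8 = -7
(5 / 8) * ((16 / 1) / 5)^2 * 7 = 224 / 5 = 44.80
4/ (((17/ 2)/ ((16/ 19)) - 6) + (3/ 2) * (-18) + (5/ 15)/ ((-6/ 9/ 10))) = -128/ 893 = -0.14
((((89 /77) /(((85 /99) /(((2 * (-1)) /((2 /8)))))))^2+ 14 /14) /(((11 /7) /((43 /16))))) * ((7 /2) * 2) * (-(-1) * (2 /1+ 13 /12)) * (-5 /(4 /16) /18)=-65893633999 /13733280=-4798.10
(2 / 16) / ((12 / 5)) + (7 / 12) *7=397 / 96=4.14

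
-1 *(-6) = 6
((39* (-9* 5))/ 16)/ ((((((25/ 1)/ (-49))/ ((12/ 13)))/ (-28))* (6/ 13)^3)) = -2260713/ 40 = -56517.82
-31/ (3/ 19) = -589/ 3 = -196.33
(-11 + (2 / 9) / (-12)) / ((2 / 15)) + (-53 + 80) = -2003 / 36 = -55.64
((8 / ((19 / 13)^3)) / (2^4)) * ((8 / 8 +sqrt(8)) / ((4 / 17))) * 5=186745 / 54872 +186745 * sqrt(2) / 27436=13.03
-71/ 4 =-17.75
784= 784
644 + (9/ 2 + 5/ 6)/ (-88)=21250/ 33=643.94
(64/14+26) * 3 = 642/7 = 91.71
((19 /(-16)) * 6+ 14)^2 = 3025 /64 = 47.27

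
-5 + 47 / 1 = 42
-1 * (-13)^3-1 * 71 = 2126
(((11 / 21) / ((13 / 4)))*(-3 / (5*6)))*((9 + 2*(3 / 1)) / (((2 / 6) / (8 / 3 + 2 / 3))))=-220 / 91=-2.42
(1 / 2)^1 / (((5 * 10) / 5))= 1 / 20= 0.05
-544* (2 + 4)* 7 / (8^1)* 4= -11424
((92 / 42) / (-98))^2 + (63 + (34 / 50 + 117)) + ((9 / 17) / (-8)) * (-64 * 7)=94648962974 / 450007425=210.33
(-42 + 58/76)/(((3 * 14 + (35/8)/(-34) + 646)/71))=-15130952/3554919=-4.26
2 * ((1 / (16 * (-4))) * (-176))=5.50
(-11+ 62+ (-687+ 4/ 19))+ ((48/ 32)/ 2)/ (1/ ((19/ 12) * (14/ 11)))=-1060513/ 1672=-634.28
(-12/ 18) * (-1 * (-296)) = -592/ 3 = -197.33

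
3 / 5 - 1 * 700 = -3497 / 5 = -699.40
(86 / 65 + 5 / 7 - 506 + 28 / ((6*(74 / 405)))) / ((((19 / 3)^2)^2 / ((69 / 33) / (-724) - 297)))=88.32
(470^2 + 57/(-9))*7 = 1546255.67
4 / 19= 0.21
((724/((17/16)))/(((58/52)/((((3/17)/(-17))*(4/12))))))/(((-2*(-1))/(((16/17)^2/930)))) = -19275776/19146771645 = -0.00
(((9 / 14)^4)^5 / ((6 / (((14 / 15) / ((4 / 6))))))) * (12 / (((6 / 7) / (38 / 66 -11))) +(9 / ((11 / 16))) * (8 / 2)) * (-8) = 0.03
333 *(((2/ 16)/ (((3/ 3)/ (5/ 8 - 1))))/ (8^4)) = -0.00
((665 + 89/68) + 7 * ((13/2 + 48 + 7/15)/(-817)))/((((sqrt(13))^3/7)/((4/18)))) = 3884085331 * sqrt(13)/633755070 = 22.10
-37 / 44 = -0.84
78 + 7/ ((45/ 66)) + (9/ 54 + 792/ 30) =689/ 6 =114.83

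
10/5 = 2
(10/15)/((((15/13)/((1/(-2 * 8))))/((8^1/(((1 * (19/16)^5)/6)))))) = -27262976/37141485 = -0.73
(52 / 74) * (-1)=-26 / 37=-0.70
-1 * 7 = -7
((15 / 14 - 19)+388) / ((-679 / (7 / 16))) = -5181 / 21728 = -0.24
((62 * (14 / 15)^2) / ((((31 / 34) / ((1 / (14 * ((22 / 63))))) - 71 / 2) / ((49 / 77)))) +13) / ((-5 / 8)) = -35504856 / 1865875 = -19.03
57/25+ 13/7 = 724/175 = 4.14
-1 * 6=-6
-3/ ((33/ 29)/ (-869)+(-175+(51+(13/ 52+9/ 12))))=2291/ 93932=0.02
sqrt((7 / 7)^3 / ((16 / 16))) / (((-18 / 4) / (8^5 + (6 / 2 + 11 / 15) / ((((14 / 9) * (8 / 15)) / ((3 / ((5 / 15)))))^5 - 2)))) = -173514244696026814024 / 23829912835208631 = -7281.36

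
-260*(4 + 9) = -3380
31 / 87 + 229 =19954 / 87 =229.36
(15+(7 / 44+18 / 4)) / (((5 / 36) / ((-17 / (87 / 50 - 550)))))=1323450 / 301543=4.39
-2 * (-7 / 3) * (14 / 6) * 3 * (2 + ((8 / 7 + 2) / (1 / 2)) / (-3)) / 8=-7 / 18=-0.39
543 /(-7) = -543 /7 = -77.57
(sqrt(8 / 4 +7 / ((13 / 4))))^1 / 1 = 3 * sqrt(78) / 13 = 2.04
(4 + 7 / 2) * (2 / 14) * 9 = 135 / 14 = 9.64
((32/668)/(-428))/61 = -2/1090009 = -0.00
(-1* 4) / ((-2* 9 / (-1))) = -2 / 9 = -0.22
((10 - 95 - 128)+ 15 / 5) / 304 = -105 / 152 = -0.69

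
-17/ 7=-2.43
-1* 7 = -7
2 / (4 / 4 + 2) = 2 / 3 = 0.67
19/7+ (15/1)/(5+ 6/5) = 1114/217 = 5.13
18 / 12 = 3 / 2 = 1.50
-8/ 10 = -4/ 5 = -0.80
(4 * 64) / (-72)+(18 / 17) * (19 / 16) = -2813 / 1224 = -2.30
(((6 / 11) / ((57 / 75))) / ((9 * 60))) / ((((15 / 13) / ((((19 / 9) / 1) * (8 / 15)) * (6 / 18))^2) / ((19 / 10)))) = 75088 / 243577125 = 0.00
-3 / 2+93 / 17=3.97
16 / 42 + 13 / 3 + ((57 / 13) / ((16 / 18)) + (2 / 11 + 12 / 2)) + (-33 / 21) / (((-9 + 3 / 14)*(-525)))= 1169308157 / 73873800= 15.83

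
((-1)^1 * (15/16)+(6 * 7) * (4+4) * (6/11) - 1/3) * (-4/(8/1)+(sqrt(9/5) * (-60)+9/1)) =1633649/1056 - 288291 * sqrt(5)/44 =-13103.85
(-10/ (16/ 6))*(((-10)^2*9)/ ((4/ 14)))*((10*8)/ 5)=-189000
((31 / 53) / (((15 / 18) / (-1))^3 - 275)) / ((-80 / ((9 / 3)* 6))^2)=-67797 / 630965000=-0.00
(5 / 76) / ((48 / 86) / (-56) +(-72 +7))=-1505 / 1487168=-0.00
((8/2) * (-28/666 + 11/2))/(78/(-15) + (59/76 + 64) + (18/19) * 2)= 2762600/7778547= 0.36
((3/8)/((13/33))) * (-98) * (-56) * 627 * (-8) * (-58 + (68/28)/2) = 19344429720/13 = 1488033055.38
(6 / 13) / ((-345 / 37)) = -74 / 1495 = -0.05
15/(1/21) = 315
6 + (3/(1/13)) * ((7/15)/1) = 121/5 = 24.20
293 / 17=17.24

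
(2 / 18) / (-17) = -1 / 153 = -0.01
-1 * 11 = -11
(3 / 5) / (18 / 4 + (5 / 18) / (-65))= 351 / 2630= 0.13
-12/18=-2/3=-0.67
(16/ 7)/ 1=16/ 7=2.29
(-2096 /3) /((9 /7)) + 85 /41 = -599257 /1107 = -541.33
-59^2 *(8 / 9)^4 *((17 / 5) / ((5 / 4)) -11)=327938048 / 18225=17993.86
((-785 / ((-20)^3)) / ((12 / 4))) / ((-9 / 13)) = -2041 / 43200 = -0.05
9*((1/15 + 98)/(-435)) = -1471/725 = -2.03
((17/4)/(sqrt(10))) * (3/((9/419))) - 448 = -448 + 7123 * sqrt(10)/120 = -260.29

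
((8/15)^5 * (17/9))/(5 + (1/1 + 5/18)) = 1114112/85809375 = 0.01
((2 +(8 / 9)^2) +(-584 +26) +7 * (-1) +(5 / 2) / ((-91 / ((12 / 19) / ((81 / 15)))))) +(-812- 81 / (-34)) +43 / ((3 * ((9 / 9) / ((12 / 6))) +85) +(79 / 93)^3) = -1371.34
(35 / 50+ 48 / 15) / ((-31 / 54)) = -1053 / 155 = -6.79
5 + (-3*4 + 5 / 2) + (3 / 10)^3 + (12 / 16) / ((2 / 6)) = -2.22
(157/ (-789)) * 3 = -157/ 263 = -0.60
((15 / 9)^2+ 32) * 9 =313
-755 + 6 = -749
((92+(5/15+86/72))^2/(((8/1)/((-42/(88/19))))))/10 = -1507779637/1520640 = -991.54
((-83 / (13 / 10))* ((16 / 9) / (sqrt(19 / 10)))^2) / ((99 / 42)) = -29747200 / 660231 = -45.06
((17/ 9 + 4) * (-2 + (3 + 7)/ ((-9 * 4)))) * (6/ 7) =-2173/ 189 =-11.50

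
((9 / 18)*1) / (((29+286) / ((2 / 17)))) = 1 / 5355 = 0.00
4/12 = 1/3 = 0.33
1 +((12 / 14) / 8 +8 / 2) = 143 / 28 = 5.11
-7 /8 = -0.88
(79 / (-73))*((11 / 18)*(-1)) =869 / 1314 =0.66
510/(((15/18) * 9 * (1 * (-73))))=-68/73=-0.93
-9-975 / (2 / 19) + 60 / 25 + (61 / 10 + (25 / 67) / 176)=-109229271 / 11792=-9263.00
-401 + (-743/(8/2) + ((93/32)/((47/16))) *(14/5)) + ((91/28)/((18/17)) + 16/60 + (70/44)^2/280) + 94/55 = -948196679/1637856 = -578.93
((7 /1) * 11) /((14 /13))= 143 /2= 71.50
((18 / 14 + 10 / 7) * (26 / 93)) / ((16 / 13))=3211 / 5208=0.62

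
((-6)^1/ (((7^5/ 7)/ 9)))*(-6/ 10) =162/ 12005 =0.01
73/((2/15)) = 547.50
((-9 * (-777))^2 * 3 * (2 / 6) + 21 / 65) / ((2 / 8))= 12714532824 / 65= 195608197.29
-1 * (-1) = 1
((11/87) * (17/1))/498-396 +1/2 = -8567623/21663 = -395.50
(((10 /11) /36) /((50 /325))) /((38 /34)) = 1105 /7524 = 0.15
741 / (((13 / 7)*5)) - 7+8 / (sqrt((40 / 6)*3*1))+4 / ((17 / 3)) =4*sqrt(5) / 5+6248 / 85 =75.29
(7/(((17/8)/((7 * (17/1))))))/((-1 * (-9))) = 43.56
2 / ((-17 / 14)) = -28 / 17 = -1.65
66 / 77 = 6 / 7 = 0.86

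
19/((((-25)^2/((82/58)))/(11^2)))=94259/18125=5.20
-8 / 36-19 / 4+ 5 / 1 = 1 / 36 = 0.03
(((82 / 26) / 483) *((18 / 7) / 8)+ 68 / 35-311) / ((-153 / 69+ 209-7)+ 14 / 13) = -90559309 / 58855860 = -1.54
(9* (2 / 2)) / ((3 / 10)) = 30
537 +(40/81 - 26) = 41431/81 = 511.49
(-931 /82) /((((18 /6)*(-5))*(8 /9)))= 2793 /3280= 0.85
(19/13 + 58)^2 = 3535.67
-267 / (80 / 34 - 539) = 1513 / 3041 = 0.50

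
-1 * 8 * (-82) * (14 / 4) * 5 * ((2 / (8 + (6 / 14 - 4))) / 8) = 648.06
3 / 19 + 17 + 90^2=154226 / 19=8117.16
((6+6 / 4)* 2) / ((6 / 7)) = 17.50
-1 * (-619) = 619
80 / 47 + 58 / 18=2083 / 423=4.92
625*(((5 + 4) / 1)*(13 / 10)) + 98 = 7410.50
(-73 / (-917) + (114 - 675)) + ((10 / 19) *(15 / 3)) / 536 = -2619118563 / 4669364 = -560.92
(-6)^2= 36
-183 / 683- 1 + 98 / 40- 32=-420973 / 13660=-30.82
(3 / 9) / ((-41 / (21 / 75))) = -7 / 3075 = -0.00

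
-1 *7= -7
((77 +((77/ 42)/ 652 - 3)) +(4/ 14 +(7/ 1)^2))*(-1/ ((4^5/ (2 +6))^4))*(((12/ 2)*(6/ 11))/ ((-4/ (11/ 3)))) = 3376133/ 2450278842368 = 0.00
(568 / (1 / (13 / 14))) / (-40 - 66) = -1846 / 371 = -4.98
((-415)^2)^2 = 29661450625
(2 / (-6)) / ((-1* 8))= 1 / 24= 0.04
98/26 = 49/13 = 3.77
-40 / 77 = -0.52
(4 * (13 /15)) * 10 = 104 /3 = 34.67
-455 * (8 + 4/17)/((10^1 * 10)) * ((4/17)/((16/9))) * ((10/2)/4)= -28665/4624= -6.20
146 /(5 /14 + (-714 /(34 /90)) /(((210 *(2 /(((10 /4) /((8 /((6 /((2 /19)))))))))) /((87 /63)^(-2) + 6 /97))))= -2667894208 /852135805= -3.13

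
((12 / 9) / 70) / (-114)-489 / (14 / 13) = -5435237 / 11970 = -454.07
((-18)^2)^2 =104976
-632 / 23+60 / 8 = -919 / 46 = -19.98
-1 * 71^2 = -5041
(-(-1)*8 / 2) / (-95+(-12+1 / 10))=-40 / 1069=-0.04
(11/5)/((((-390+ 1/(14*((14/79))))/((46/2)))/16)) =-793408/381805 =-2.08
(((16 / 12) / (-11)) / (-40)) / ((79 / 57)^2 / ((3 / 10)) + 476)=3249 / 517218020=0.00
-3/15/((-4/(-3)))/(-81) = 0.00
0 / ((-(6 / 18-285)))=0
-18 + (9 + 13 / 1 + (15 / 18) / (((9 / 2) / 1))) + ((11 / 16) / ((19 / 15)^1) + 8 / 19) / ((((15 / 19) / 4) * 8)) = 20717 / 4320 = 4.80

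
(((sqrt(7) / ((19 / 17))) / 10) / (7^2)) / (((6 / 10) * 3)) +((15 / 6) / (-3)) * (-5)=4.17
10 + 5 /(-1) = 5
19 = 19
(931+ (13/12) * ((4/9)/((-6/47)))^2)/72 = 1032407/78732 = 13.11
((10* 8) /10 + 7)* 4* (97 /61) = 5820 /61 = 95.41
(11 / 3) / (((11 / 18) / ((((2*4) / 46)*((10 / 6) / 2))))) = 20 / 23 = 0.87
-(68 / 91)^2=-4624 / 8281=-0.56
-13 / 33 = -0.39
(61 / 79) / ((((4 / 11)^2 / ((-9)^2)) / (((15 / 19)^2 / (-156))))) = -44839575 / 23727808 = -1.89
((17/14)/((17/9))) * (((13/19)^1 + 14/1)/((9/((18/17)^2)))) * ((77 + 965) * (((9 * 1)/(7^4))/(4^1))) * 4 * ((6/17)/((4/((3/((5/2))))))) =3814801596/7844415145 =0.49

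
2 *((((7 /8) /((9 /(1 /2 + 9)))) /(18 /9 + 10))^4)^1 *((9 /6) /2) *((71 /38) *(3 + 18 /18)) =1169260589 /2972033482752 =0.00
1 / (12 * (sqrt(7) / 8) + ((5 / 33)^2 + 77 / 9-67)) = -3421396 / 198960661-87846 * sqrt(7) / 198960661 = -0.02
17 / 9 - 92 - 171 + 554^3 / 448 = 191153797 / 504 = 379273.41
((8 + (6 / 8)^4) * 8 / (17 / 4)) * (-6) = -6387 / 68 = -93.93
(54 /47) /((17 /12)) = 648 /799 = 0.81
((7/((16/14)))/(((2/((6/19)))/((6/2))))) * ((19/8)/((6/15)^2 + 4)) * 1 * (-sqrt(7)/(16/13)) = -3.56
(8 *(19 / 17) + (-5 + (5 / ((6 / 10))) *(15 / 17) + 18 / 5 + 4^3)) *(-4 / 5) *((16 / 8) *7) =-375536 / 425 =-883.61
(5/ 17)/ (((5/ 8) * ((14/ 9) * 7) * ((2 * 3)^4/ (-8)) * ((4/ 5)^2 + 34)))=-25/ 3246201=-0.00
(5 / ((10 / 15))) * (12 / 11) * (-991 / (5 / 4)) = -71352 / 11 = -6486.55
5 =5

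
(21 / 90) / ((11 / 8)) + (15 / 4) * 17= 42187 / 660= 63.92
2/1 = 2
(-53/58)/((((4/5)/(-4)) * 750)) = 53/8700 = 0.01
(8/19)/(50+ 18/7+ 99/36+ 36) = 224/48583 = 0.00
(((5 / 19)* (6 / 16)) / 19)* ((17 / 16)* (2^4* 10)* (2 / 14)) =1275 / 10108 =0.13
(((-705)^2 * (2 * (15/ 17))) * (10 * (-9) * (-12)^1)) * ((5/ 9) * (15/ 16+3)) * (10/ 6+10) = 410977546875/ 17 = 24175149816.18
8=8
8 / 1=8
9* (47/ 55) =423/ 55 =7.69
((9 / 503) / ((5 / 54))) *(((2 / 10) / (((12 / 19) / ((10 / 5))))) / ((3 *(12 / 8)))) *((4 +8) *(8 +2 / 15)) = 166896 / 62875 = 2.65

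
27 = 27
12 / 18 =2 / 3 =0.67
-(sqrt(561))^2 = -561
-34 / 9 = -3.78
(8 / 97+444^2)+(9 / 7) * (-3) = 197132.23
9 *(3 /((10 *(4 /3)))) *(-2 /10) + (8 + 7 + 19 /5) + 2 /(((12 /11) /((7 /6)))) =36961 /1800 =20.53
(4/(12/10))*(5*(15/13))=250/13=19.23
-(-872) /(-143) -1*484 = -70084 /143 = -490.10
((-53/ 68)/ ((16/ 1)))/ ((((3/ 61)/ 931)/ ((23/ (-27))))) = 69228229/ 88128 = 785.54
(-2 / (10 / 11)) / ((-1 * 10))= 0.22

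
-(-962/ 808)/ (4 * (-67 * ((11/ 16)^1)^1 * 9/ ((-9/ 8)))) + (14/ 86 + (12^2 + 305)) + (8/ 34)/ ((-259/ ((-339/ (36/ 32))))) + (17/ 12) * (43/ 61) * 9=9458350989656885/ 20632273179672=458.43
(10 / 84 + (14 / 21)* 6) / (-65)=-173 / 2730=-0.06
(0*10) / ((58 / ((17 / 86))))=0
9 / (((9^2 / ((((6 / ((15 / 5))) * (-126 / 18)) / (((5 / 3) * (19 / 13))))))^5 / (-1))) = 199690286432 / 12336567456178125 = 0.00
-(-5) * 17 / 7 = 85 / 7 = 12.14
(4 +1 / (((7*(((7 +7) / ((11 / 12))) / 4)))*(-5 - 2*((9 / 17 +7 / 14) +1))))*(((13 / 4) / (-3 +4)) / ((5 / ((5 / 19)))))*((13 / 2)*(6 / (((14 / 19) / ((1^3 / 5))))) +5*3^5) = 6114353167 / 7299040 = 837.69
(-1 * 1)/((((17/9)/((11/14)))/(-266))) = 1881/17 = 110.65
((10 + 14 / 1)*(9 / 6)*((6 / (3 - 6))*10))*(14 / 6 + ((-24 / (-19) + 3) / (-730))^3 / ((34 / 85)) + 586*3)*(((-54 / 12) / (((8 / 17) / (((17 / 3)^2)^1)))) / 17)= 4886800834746154359 / 213461408240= 22893134.99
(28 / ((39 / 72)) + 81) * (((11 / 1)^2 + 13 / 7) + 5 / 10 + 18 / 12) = 1507650 / 91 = 16567.58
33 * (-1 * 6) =-198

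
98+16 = 114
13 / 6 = 2.17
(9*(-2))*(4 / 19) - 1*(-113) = 2075 / 19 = 109.21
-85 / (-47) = 85 / 47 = 1.81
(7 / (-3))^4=2401 / 81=29.64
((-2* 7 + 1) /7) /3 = -0.62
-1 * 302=-302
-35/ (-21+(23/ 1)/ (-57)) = 399/ 244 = 1.64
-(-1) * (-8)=-8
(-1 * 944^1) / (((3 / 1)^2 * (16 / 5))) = -32.78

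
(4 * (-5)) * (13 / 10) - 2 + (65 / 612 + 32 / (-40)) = -87803 / 3060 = -28.69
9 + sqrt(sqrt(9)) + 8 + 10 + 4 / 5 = sqrt(3) + 139 / 5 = 29.53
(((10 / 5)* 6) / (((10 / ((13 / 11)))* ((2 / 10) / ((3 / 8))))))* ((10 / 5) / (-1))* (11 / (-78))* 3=9 / 4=2.25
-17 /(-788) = 17 /788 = 0.02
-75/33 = -25/11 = -2.27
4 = 4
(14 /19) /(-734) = -7 /6973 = -0.00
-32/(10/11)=-176/5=-35.20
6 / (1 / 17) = 102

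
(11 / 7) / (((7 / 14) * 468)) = 11 / 1638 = 0.01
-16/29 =-0.55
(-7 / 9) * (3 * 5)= -35 / 3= -11.67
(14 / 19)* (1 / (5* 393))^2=14 / 73363275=0.00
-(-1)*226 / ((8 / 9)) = 1017 / 4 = 254.25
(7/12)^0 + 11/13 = 24/13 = 1.85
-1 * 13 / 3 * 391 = -1694.33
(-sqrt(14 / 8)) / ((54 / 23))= -23 * sqrt(7) / 108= -0.56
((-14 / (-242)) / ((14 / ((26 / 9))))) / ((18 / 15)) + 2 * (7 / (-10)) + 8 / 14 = -187211 / 228690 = -0.82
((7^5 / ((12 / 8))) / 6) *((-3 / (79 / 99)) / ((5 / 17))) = -9428727 / 395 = -23870.19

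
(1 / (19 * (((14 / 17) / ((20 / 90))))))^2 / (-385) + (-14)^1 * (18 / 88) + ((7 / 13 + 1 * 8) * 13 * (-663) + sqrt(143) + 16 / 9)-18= -81213485528333 / 1103262930 + sqrt(143)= -73600.13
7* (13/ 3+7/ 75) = 2324/ 75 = 30.99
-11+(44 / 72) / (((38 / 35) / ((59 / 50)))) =-70697 / 6840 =-10.34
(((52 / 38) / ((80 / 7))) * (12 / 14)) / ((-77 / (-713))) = 27807 / 29260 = 0.95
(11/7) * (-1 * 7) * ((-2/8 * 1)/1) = 11/4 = 2.75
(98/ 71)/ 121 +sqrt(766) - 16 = -137358/ 8591 +sqrt(766) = 11.69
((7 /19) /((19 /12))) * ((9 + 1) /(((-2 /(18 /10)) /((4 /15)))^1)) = -1008 /1805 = -0.56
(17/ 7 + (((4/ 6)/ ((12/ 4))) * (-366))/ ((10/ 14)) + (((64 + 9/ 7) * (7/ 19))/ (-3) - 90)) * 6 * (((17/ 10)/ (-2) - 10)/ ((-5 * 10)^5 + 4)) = -1619223/ 37109374525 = -0.00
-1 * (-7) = 7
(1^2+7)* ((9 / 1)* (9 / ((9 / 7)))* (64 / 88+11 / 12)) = 9114 / 11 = 828.55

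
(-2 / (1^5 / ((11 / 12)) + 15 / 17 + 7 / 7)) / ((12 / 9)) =-561 / 1112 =-0.50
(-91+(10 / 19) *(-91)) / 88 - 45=-77879 / 1672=-46.58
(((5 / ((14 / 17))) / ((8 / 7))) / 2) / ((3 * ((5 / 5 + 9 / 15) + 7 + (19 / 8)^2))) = 850 / 13671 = 0.06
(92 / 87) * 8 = 736 / 87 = 8.46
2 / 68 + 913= 913.03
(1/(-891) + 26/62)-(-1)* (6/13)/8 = 683567/1436292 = 0.48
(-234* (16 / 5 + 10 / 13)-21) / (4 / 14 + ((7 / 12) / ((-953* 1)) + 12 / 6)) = -380166948 / 914635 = -415.65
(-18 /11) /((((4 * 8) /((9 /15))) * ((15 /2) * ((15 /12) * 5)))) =-9 /13750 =-0.00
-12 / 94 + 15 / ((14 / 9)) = 6261 / 658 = 9.52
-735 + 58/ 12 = -4381/ 6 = -730.17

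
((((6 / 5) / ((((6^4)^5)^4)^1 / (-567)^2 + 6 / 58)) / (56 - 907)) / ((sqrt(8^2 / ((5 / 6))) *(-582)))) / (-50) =-1421 *sqrt(30) / 782367013463669180085557465718382141710395730068465210132722999404000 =-0.00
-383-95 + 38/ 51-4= -24544/ 51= -481.25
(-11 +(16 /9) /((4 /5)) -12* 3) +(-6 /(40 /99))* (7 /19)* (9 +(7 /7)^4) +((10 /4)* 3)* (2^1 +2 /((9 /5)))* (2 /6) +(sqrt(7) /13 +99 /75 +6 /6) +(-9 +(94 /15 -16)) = -308153 /2850 +sqrt(7) /13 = -107.92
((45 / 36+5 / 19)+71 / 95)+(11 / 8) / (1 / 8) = 5039 / 380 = 13.26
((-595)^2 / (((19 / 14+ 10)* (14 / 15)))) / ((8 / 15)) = 26551875 / 424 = 62622.35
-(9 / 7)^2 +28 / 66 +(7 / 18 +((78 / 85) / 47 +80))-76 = 3.18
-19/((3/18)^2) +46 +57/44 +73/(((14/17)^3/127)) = 481814363/30184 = 15962.57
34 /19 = 1.79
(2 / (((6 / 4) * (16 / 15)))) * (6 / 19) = 15 / 38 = 0.39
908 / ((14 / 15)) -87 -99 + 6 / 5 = 27582 / 35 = 788.06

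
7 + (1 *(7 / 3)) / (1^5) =28 / 3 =9.33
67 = 67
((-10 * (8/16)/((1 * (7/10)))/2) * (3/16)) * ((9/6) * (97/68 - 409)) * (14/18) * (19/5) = 2632925/2176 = 1209.98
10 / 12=5 / 6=0.83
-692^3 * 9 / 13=-2982364992 / 13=-229412691.69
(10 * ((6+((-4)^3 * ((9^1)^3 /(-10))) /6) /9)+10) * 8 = 21136 /3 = 7045.33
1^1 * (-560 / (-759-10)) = 560 / 769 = 0.73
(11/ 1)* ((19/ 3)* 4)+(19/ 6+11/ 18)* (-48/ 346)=144356/ 519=278.14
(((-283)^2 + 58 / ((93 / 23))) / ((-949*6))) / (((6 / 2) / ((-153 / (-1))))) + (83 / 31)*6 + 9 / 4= -18986249 / 27156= -699.15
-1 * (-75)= 75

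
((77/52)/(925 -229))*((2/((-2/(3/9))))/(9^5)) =-77/6411304224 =-0.00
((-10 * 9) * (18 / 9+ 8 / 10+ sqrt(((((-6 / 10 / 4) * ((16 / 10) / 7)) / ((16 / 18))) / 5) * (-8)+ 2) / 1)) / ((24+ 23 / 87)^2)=-1907388 / 4456321- 272484 * sqrt(15785) / 155971235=-0.65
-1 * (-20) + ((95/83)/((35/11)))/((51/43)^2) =30610061/1511181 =20.26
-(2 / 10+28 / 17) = -157 / 85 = -1.85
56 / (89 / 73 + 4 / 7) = 28616 / 915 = 31.27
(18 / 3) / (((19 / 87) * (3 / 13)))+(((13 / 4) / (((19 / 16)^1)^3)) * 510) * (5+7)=11996.80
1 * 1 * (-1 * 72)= -72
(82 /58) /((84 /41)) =1681 /2436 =0.69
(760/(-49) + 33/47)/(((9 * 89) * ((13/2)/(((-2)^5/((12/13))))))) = 545648/5534109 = 0.10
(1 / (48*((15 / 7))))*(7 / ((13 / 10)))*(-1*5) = -245 / 936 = -0.26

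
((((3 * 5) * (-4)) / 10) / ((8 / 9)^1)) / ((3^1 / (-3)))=27 / 4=6.75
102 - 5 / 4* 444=-453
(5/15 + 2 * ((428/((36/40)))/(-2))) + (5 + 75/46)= -193997/414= -468.59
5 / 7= 0.71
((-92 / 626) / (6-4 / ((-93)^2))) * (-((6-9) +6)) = 596781 / 8120785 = 0.07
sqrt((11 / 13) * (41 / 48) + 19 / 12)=sqrt(56121) / 156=1.52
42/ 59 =0.71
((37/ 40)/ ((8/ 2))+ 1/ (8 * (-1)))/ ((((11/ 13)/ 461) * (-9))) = -101881/ 15840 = -6.43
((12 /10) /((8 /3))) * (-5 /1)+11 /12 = -4 /3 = -1.33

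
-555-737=-1292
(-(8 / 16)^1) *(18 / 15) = -3 / 5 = -0.60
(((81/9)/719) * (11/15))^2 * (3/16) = 3267/206784400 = 0.00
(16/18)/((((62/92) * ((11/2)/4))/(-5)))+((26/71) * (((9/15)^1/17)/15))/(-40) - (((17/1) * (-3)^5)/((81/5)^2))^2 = -37891019289157/150023461500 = -252.57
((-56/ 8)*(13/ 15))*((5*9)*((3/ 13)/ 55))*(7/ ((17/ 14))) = -6174/ 935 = -6.60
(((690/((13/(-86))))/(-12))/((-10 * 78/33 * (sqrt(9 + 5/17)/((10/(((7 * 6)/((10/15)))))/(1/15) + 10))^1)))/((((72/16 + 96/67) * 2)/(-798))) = 13848967 * sqrt(2686)/163293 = 4395.44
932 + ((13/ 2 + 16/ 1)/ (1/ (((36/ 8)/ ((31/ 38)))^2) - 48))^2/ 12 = 29337050133202163/ 31476902343184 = 932.02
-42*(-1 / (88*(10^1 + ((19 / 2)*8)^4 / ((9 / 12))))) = 63 / 5871744296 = 0.00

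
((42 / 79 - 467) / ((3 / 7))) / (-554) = 257957 / 131298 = 1.96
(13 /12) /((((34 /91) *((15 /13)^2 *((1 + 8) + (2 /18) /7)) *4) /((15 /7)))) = 199927 /1544960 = 0.13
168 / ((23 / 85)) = 14280 / 23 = 620.87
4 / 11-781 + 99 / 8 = -67607 / 88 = -768.26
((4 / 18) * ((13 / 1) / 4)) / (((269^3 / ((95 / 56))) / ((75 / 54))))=30875 / 353174937696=0.00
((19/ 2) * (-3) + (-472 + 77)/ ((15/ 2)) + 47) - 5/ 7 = -1465/ 42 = -34.88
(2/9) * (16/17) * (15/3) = 160/153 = 1.05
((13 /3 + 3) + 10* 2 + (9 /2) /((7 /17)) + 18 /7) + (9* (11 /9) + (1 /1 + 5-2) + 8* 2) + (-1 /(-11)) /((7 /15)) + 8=36973 /462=80.03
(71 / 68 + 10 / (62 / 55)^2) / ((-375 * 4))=-582481 / 98022000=-0.01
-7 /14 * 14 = -7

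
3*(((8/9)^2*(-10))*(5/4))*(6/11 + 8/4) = -22400/297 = -75.42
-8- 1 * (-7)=-1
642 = 642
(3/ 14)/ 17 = 3/ 238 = 0.01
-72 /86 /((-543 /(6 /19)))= 72 /147877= 0.00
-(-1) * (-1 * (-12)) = 12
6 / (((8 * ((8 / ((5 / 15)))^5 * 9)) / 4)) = 1 / 23887872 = 0.00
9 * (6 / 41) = 54 / 41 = 1.32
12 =12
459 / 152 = 3.02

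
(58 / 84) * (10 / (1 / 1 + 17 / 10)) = 2.56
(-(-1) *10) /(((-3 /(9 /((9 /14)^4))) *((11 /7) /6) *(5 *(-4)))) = 268912 /8019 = 33.53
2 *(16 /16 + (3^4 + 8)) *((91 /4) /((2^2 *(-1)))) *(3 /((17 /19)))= -233415 /68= -3432.57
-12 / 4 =-3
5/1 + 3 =8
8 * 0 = 0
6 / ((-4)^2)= 3 / 8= 0.38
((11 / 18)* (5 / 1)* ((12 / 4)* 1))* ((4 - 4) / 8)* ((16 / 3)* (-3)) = 0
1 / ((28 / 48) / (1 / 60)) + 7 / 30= 11 / 42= 0.26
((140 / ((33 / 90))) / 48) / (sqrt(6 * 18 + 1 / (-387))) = 105 * sqrt(1797185) / 183898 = 0.77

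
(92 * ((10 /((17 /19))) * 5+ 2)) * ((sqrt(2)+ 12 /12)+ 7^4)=90528 * sqrt(2) /17+ 217448256 /17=12798604.82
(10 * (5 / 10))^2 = 25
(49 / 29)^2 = 2401 / 841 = 2.85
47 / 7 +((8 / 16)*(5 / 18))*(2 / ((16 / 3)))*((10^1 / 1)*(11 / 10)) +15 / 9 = 6017 / 672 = 8.95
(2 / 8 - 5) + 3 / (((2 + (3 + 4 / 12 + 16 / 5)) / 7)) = -293 / 128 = -2.29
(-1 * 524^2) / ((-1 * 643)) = 274576 / 643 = 427.02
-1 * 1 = -1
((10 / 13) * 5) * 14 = 700 / 13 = 53.85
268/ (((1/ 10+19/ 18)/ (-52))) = -12060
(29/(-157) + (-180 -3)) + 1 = -28603/157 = -182.18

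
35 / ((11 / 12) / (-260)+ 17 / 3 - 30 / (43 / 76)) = -4695600 / 6353833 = -0.74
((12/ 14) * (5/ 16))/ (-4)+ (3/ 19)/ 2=51/ 4256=0.01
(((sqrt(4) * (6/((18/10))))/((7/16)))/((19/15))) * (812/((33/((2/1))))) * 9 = 1113600/209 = 5328.23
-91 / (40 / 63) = -5733 / 40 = -143.32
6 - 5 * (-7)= 41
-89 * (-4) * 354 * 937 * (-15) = -1771267320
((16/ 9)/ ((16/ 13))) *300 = 433.33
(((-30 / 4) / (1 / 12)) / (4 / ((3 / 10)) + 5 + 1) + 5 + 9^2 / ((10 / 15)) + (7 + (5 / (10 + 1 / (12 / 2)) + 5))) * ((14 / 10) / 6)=31.35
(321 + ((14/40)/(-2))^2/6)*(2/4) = 3081649/19200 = 160.50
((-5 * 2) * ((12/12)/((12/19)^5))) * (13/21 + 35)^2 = -432933529655/3429216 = -126248.54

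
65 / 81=0.80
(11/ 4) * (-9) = -99/ 4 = -24.75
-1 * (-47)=47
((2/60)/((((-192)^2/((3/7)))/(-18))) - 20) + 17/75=-42520591/2150400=-19.77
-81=-81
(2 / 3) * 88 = 176 / 3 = 58.67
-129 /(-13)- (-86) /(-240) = 14921 /1560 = 9.56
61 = 61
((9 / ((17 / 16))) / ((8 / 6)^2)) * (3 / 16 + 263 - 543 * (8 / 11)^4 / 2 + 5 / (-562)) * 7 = 6244.44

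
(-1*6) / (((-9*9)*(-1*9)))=-2 / 243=-0.01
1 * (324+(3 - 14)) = 313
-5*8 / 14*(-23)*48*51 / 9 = 125120 / 7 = 17874.29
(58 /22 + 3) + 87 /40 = 3437 /440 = 7.81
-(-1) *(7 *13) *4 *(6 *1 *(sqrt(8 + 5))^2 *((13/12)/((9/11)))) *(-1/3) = -338338/27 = -12531.04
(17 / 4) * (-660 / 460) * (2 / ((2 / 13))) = -7293 / 92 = -79.27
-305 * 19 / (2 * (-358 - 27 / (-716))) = 2074610 / 256301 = 8.09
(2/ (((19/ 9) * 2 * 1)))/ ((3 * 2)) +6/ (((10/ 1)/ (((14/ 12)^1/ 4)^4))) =875059/ 10506240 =0.08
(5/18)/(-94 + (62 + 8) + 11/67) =-335/28746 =-0.01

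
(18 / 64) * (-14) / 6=-21 / 32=-0.66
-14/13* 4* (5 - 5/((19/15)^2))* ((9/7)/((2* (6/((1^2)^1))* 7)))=-4080/32851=-0.12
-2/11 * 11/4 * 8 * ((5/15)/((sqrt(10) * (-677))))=2 * sqrt(10)/10155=0.00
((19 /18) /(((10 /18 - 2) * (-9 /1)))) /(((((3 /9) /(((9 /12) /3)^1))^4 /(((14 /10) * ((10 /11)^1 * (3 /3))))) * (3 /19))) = 7581 /36608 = 0.21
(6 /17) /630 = 1 /1785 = 0.00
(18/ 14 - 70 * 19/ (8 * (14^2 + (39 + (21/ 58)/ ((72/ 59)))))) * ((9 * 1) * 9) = 107556417/ 2292731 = 46.91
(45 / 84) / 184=15 / 5152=0.00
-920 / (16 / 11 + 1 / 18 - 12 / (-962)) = -87618960 / 145007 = -604.24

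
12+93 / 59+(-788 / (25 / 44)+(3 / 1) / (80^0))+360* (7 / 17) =-1222.07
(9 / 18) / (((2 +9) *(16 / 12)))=3 / 88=0.03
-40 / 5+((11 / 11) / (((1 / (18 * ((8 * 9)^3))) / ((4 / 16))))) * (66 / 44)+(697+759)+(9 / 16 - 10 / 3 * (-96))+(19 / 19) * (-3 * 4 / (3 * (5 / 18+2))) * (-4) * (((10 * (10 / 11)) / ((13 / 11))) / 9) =21500781373 / 8528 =2521198.57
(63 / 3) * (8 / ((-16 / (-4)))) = 42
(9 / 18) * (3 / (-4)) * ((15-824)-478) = 3861 / 8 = 482.62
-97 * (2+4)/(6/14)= -1358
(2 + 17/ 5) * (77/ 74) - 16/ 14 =11593/ 2590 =4.48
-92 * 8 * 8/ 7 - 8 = -5944/ 7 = -849.14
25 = 25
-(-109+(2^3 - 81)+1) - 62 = 119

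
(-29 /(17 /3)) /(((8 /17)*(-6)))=29 /16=1.81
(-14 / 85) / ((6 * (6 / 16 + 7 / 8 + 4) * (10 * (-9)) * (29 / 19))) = 38 / 998325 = 0.00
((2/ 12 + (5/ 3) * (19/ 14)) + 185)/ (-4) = -328/ 7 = -46.86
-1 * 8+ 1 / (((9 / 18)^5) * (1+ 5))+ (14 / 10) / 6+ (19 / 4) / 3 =-17 / 20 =-0.85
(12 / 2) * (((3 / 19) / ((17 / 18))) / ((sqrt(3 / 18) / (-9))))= -2916 * sqrt(6) / 323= -22.11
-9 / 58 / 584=-9 / 33872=-0.00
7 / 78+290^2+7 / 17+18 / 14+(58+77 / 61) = 47652154559 / 566202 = 84161.05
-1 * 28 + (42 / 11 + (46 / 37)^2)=-340878 / 15059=-22.64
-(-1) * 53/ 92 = 53/ 92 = 0.58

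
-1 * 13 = -13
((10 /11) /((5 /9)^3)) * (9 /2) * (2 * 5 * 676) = 8870472 /55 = 161281.31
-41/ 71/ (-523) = 41/ 37133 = 0.00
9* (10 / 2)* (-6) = -270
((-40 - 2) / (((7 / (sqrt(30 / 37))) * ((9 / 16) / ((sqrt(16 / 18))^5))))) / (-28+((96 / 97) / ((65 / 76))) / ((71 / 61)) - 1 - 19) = 229199360 * sqrt(555) / 35473513977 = 0.15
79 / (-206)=-79 / 206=-0.38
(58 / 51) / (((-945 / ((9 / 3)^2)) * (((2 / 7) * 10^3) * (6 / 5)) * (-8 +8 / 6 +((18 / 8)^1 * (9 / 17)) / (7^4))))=69629 / 14693026500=0.00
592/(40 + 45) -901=-75993/85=-894.04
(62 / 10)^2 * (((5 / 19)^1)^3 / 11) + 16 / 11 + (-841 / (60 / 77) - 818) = -8582014873 / 4526940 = -1895.77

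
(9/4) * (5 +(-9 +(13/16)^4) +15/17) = -26890839/4456448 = -6.03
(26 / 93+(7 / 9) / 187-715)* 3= -37288892 / 17391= -2144.15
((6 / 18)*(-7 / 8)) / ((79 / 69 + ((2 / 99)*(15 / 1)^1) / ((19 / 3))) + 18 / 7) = -235543 / 3039880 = -0.08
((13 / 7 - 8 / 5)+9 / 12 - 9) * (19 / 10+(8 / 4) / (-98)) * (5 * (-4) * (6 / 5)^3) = 111304692 / 214375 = 519.21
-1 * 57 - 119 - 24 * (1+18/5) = -1432/5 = -286.40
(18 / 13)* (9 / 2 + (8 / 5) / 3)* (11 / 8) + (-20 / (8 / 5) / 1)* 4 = -21017 / 520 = -40.42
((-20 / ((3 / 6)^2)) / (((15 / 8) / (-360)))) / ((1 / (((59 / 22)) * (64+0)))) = 28999680 / 11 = 2636334.55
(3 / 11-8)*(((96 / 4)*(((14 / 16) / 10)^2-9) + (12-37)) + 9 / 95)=62202439 / 33440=1860.12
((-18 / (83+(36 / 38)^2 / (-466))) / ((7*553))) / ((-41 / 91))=19682442 / 158285133041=0.00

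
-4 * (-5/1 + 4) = 4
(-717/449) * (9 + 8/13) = -15.35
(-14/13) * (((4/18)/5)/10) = -0.00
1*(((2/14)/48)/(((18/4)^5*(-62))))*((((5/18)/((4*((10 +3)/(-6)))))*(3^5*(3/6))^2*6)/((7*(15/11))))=11/1421784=0.00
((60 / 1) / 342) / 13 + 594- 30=417934 / 741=564.01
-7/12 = -0.58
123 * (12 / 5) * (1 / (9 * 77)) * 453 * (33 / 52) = 55719 / 455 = 122.46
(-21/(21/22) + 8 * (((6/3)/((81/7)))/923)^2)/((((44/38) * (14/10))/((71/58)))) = -5841033872125/351587810574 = -16.61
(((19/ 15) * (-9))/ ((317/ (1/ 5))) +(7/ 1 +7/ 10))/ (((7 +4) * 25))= 121931/ 4358750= 0.03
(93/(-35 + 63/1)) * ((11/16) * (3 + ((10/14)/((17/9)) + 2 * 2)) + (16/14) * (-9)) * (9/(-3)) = 197811/3808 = 51.95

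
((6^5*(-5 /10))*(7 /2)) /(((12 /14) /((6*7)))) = -666792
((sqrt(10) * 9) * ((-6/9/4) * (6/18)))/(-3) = sqrt(10)/6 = 0.53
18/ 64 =9/ 32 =0.28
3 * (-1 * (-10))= 30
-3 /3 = -1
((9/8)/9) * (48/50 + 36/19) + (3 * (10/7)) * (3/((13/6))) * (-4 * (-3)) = 6186849/86450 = 71.57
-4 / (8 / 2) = -1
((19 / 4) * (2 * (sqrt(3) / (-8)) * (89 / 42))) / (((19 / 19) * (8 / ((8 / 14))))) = -1691 * sqrt(3) / 9408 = -0.31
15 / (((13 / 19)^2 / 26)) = 10830 / 13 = 833.08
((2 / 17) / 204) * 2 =1 / 867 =0.00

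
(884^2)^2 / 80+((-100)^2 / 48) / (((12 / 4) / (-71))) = 7633413568.64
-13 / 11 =-1.18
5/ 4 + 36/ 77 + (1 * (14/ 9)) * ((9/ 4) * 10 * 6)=65209/ 308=211.72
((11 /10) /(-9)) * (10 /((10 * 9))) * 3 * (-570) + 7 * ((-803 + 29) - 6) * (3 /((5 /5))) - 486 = -151585 /9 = -16842.78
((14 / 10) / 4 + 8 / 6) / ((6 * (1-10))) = -101 / 3240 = -0.03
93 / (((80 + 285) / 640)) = 11904 / 73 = 163.07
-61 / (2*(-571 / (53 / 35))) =3233 / 39970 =0.08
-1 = -1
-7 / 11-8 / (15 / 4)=-457 / 165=-2.77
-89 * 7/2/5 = -623/10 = -62.30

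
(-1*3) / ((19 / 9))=-27 / 19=-1.42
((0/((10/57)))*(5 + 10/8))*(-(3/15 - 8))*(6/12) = 0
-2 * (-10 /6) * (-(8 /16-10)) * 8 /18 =380 /27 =14.07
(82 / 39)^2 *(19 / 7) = 127756 / 10647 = 12.00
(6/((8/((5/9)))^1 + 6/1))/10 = 0.03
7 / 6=1.17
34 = 34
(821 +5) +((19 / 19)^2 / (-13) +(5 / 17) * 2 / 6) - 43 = 519143 / 663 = 783.02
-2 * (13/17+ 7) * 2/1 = -528/17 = -31.06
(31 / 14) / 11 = 31 / 154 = 0.20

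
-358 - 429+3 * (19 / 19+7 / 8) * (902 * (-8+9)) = 17147 / 4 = 4286.75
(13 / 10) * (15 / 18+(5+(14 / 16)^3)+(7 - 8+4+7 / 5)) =1088581 / 76800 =14.17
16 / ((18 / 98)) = 784 / 9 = 87.11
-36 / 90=-0.40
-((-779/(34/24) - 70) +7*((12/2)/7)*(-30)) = 13598/17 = 799.88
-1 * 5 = -5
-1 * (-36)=36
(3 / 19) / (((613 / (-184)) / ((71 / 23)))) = -1704 / 11647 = -0.15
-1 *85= -85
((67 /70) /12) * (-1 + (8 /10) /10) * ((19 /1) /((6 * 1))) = -29279 /126000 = -0.23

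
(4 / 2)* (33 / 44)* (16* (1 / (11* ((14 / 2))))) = 24 / 77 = 0.31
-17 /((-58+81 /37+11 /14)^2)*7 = -31930556 /812421009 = -0.04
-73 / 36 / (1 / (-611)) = 44603 / 36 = 1238.97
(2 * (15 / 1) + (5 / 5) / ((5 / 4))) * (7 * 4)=4312 / 5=862.40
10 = 10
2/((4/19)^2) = 361/8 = 45.12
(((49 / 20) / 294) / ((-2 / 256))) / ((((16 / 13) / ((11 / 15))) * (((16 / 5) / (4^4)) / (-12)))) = 9152 / 15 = 610.13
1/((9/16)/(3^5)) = 432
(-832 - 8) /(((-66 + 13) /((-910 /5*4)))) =-611520 /53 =-11538.11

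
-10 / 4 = -5 / 2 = -2.50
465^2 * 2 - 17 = 432433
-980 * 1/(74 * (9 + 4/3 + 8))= -294/407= -0.72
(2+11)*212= 2756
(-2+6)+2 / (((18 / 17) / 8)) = 172 / 9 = 19.11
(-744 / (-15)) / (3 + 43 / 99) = 6138 / 425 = 14.44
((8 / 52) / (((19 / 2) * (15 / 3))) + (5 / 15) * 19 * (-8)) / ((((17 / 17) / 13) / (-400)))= 15016640 / 57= 263449.82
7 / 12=0.58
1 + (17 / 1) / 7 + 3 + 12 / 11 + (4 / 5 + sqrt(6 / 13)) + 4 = sqrt(78) / 13 + 4743 / 385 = 13.00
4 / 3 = 1.33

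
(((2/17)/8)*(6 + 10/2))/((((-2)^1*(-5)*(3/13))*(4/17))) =143/480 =0.30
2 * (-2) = -4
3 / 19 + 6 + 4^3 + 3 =1390 / 19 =73.16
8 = 8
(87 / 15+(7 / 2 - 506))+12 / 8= -2476 / 5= -495.20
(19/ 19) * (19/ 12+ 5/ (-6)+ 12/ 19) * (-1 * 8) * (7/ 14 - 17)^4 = -124521705/ 152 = -819221.74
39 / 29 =1.34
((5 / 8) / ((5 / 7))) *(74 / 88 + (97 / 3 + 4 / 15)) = 51499 / 1760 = 29.26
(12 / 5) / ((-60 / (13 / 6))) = -13 / 150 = -0.09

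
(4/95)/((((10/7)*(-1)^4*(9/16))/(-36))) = -896/475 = -1.89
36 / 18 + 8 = 10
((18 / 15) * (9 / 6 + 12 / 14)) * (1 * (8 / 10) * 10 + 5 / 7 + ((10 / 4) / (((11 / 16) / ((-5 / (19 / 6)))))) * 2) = -36459 / 4655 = -7.83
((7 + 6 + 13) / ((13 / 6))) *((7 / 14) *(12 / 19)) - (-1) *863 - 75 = 15044 / 19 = 791.79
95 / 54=1.76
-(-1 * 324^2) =104976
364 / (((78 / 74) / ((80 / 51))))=82880 / 153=541.70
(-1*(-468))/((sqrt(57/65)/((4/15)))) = 208*sqrt(3705)/95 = 133.27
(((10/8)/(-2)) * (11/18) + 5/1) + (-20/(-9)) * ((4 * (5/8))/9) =6785/1296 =5.24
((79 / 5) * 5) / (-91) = -0.87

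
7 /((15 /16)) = 112 /15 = 7.47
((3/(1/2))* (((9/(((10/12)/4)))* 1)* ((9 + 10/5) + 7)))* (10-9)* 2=46656/5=9331.20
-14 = -14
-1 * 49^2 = -2401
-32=-32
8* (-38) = -304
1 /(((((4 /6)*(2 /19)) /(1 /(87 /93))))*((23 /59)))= 39.08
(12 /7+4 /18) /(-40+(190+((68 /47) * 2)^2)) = 134749 /11020149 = 0.01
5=5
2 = 2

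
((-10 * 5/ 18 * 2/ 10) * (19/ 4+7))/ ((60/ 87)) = -1363/ 144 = -9.47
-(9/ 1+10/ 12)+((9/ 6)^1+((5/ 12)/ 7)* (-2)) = -355/ 42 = -8.45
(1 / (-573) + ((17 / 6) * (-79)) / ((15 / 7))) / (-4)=1795621 / 68760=26.11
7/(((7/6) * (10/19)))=57/5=11.40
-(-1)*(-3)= -3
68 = 68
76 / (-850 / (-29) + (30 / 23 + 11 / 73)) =3700516 / 1497997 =2.47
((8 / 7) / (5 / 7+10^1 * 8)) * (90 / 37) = 144 / 4181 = 0.03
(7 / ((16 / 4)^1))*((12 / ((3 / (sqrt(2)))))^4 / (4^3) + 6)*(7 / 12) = 539 / 24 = 22.46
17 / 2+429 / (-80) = 251 / 80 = 3.14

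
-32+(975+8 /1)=951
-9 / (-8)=9 / 8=1.12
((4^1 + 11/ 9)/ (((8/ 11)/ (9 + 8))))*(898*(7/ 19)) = 27623827/ 684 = 40385.71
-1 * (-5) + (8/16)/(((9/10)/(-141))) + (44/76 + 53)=-1126/57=-19.75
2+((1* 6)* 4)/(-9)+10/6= 1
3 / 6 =1 / 2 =0.50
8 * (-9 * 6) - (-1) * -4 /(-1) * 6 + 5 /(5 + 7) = -4891 /12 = -407.58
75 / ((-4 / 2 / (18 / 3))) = -225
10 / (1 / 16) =160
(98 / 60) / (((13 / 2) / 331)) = 16219 / 195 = 83.17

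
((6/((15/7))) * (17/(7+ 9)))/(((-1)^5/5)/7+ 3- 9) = -833/1688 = -0.49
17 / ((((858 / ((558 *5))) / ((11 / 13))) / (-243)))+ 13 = -1918718 / 169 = -11353.36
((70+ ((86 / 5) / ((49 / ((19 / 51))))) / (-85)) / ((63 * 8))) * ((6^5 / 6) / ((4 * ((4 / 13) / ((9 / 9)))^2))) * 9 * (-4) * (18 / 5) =-763267319568 / 12390875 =-61599.15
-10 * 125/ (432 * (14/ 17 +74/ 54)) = -10625/ 8056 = -1.32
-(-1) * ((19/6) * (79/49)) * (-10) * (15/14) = -37525/686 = -54.70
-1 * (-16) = 16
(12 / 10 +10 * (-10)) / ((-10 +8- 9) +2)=494 / 45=10.98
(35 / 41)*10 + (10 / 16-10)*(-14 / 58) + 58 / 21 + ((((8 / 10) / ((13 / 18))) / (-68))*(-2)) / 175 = 74834969921 / 5518149000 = 13.56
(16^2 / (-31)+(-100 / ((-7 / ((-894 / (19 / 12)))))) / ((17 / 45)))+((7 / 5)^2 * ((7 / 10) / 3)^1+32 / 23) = -25823340444101 / 1209069750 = -21358.02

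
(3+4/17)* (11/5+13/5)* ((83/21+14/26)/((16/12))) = 52.31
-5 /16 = -0.31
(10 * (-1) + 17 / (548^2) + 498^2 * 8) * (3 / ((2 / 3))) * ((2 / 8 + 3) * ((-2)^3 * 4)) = -69709739896485 / 75076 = -928522296.03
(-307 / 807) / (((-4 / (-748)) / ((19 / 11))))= -99161 / 807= -122.88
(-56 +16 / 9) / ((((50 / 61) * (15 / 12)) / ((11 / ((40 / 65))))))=-1064206 / 1125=-945.96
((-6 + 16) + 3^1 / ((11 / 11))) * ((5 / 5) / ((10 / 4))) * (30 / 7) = 156 / 7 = 22.29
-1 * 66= -66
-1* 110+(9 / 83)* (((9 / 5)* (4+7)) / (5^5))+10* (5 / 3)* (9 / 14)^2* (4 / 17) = -117081132797 / 1080296875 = -108.38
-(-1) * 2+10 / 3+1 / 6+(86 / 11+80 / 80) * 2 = 509 / 22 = 23.14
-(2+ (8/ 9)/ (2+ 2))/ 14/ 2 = -5/ 63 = -0.08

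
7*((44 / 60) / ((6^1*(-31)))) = -77 / 2790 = -0.03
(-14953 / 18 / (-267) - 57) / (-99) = 258989 / 475794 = 0.54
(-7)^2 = 49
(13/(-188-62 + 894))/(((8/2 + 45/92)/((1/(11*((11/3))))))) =39/349811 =0.00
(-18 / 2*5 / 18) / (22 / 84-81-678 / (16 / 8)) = 105 / 17629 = 0.01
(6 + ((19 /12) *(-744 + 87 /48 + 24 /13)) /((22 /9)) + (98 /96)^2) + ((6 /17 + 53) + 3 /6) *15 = 335.30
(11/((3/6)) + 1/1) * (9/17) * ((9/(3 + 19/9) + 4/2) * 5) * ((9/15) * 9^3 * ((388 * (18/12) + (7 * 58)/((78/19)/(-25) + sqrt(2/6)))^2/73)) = 51722830624181010052500 * sqrt(3)/53367419361089 + 89673747966359593493832/53367419361089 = 3358984201.69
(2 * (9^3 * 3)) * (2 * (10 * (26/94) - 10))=-2974320/47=-63283.40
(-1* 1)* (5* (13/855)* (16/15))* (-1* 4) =0.32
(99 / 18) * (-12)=-66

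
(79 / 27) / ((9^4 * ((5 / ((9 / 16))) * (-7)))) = -79 / 11022480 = -0.00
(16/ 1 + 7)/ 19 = 23/ 19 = 1.21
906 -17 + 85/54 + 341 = 1231.57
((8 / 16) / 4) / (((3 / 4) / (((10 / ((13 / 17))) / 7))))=85 / 273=0.31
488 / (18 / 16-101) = -3904 / 799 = -4.89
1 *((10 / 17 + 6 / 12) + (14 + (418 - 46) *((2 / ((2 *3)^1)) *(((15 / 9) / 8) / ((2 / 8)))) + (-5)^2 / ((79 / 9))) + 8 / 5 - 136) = -529021 / 40290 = -13.13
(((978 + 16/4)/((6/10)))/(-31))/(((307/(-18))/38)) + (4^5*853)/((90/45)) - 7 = 4157469373/9517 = 436846.63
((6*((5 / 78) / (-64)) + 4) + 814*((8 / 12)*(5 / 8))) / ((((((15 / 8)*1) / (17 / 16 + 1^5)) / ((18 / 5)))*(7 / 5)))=970.65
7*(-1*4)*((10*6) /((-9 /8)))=4480 /3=1493.33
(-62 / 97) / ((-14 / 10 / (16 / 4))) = 1240 / 679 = 1.83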